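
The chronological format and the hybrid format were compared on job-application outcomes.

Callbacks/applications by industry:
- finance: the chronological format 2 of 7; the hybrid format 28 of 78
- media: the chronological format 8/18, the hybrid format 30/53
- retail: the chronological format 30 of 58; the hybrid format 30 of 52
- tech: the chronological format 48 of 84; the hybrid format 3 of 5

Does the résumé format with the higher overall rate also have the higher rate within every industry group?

No

Finance: the chronological format 2/7 = 28.6%, the hybrid format 28/78 = 35.9% → the hybrid format
Media: the chronological format 8/18 = 44.4%, the hybrid format 30/53 = 56.6% → the hybrid format
Retail: the chronological format 30/58 = 51.7%, the hybrid format 30/52 = 57.7% → the hybrid format
Tech: the chronological format 48/84 = 57.1%, the hybrid format 3/5 = 60.0% → the hybrid format
Overall: the chronological format 88/167 = 52.7%, the hybrid format 91/188 = 48.4% → the chronological format
The hybrid format wins each industry group but the chronological format wins overall — the comparison reverses. The hybrid format's applications skew toward finance, which has a lower base rate.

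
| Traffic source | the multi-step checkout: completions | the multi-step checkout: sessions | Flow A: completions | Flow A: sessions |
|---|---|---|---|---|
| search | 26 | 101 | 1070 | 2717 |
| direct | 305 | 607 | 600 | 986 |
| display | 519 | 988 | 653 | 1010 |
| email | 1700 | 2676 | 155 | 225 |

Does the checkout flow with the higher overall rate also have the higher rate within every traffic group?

No

Search: the multi-step checkout 26/101 = 25.7%, Flow A 1070/2717 = 39.4% → Flow A
Direct: the multi-step checkout 305/607 = 50.2%, Flow A 600/986 = 60.9% → Flow A
Display: the multi-step checkout 519/988 = 52.5%, Flow A 653/1010 = 64.7% → Flow A
Email: the multi-step checkout 1700/2676 = 63.5%, Flow A 155/225 = 68.9% → Flow A
Overall: the multi-step checkout 2550/4372 = 58.3%, Flow A 2478/4938 = 50.2% → the multi-step checkout
Flow A wins each traffic group but the multi-step checkout wins overall — the comparison reverses. Flow A's sessions skew toward search, which has a lower base rate.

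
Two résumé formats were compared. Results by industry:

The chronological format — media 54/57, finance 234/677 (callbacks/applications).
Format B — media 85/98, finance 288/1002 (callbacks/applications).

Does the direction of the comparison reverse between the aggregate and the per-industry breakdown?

No

Media: the chronological format 54/57 = 94.7%, Format B 85/98 = 86.7% → the chronological format
Finance: the chronological format 234/677 = 34.6%, Format B 288/1002 = 28.7% → the chronological format
Overall: the chronological format 288/734 = 39.2%, Format B 373/1100 = 33.9% → the chronological format
The chronological format wins overall and in every industry group — no reversal.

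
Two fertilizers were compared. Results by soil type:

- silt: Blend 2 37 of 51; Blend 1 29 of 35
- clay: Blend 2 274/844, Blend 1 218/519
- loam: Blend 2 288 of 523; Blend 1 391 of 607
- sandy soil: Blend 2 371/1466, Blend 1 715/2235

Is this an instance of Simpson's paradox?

Silt: Blend 2 37/51 = 72.5%, Blend 1 29/35 = 82.9% → Blend 1
Clay: Blend 2 274/844 = 32.5%, Blend 1 218/519 = 42.0% → Blend 1
Loam: Blend 2 288/523 = 55.1%, Blend 1 391/607 = 64.4% → Blend 1
Sandy soil: Blend 2 371/1466 = 25.3%, Blend 1 715/2235 = 32.0% → Blend 1
Overall: Blend 2 970/2884 = 33.6%, Blend 1 1353/3396 = 39.8% → Blend 1
Blend 1 wins overall and in every soil group — no reversal.

No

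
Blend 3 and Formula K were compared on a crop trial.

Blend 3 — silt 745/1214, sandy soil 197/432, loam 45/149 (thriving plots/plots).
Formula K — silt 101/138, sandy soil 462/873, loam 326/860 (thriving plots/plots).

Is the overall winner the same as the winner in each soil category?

Silt: Blend 3 745/1214 = 61.4%, Formula K 101/138 = 73.2% → Formula K
Sandy soil: Blend 3 197/432 = 45.6%, Formula K 462/873 = 52.9% → Formula K
Loam: Blend 3 45/149 = 30.2%, Formula K 326/860 = 37.9% → Formula K
Overall: Blend 3 987/1795 = 55.0%, Formula K 889/1871 = 47.5% → Blend 3
Formula K wins each soil group but Blend 3 wins overall — the comparison reverses. Formula K's plots skew toward loam, which has a lower base rate.

No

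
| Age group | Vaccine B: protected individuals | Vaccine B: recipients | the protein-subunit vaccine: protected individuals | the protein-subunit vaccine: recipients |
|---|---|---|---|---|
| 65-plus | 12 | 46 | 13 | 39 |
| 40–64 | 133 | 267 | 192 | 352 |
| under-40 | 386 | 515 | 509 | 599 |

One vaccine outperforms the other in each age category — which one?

the protein-subunit vaccine

65-plus: Vaccine B 12/46 = 26.1%, the protein-subunit vaccine 13/39 = 33.3% → the protein-subunit vaccine
40–64: Vaccine B 133/267 = 49.8%, the protein-subunit vaccine 192/352 = 54.5% → the protein-subunit vaccine
Under-40: Vaccine B 386/515 = 75.0%, the protein-subunit vaccine 509/599 = 85.0% → the protein-subunit vaccine
The protein-subunit vaccine has the higher rate in all 3 groups.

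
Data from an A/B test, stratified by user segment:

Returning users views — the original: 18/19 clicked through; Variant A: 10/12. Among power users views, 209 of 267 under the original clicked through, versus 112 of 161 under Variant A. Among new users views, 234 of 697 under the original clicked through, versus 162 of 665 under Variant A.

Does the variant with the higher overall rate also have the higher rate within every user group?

Returning users: the original 18/19 = 94.7%, Variant A 10/12 = 83.3% → the original
Power users: the original 209/267 = 78.3%, Variant A 112/161 = 69.6% → the original
New users: the original 234/697 = 33.6%, Variant A 162/665 = 24.4% → the original
Overall: the original 461/983 = 46.9%, Variant A 284/838 = 33.9% → the original
The original wins overall and in every user group — no reversal.

Yes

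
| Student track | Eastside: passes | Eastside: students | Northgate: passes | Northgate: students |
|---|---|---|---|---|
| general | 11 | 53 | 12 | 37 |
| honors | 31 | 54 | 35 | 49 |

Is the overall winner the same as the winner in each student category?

General: Eastside 11/53 = 20.8%, Northgate 12/37 = 32.4% → Northgate
Honors: Eastside 31/54 = 57.4%, Northgate 35/49 = 71.4% → Northgate
Overall: Eastside 42/107 = 39.3%, Northgate 47/86 = 54.7% → Northgate
Northgate wins overall and in every student group — no reversal.

Yes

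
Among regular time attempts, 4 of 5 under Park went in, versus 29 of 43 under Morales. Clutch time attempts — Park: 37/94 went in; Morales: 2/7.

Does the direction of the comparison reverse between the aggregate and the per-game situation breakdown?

Yes

Regular time: Park 4/5 = 80.0%, Morales 29/43 = 67.4% → Park
Clutch time: Park 37/94 = 39.4%, Morales 2/7 = 28.6% → Park
Overall: Park 41/99 = 41.4%, Morales 31/50 = 62.0% → Morales
Park wins each game group but Morales wins overall — the comparison reverses. Park's attempts skew toward clutch time, which has a lower base rate.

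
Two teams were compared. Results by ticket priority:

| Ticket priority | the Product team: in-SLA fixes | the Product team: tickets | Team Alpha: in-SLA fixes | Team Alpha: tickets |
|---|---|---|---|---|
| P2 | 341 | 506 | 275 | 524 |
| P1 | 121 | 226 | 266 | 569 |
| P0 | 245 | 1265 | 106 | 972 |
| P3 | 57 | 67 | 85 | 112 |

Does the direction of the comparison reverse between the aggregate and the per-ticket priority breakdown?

No

P2: the Product team 341/506 = 67.4%, Team Alpha 275/524 = 52.5% → the Product team
P1: the Product team 121/226 = 53.5%, Team Alpha 266/569 = 46.7% → the Product team
P0: the Product team 245/1265 = 19.4%, Team Alpha 106/972 = 10.9% → the Product team
P3: the Product team 57/67 = 85.1%, Team Alpha 85/112 = 75.9% → the Product team
Overall: the Product team 764/2064 = 37.0%, Team Alpha 732/2177 = 33.6% → the Product team
The Product team wins overall and in every ticket group — no reversal.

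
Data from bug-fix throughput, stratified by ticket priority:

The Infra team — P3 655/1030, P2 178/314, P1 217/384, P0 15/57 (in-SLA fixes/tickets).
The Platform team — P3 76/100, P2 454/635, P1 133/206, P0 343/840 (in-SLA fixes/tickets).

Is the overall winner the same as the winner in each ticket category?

No

P3: the Infra team 655/1030 = 63.6%, the Platform team 76/100 = 76.0% → the Platform team
P2: the Infra team 178/314 = 56.7%, the Platform team 454/635 = 71.5% → the Platform team
P1: the Infra team 217/384 = 56.5%, the Platform team 133/206 = 64.6% → the Platform team
P0: the Infra team 15/57 = 26.3%, the Platform team 343/840 = 40.8% → the Platform team
Overall: the Infra team 1065/1785 = 59.7%, the Platform team 1006/1781 = 56.5% → the Infra team
The Platform team wins each ticket group but the Infra team wins overall — the comparison reverses. The Platform team's tickets skew toward P0, which has a lower base rate.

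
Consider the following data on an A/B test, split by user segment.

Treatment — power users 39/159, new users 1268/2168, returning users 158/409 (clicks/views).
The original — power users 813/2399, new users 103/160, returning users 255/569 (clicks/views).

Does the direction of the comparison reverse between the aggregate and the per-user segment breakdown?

Yes

Power users: Treatment 39/159 = 24.5%, the original 813/2399 = 33.9% → the original
New users: Treatment 1268/2168 = 58.5%, the original 103/160 = 64.4% → the original
Returning users: Treatment 158/409 = 38.6%, the original 255/569 = 44.8% → the original
Overall: Treatment 1465/2736 = 53.5%, the original 1171/3128 = 37.4% → Treatment
The original wins each user group but Treatment wins overall — the comparison reverses. The original's views skew toward power users, which has a lower base rate.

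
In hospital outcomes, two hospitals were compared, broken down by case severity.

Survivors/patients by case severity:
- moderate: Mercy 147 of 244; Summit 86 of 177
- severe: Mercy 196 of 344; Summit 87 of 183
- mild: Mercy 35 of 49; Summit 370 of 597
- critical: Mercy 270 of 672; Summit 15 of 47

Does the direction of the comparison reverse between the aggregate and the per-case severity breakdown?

Yes

Moderate: Mercy 147/244 = 60.2%, Summit 86/177 = 48.6% → Mercy
Severe: Mercy 196/344 = 57.0%, Summit 87/183 = 47.5% → Mercy
Mild: Mercy 35/49 = 71.4%, Summit 370/597 = 62.0% → Mercy
Critical: Mercy 270/672 = 40.2%, Summit 15/47 = 31.9% → Mercy
Overall: Mercy 648/1309 = 49.5%, Summit 558/1004 = 55.6% → Summit
Mercy wins each case group but Summit wins overall — the comparison reverses. Mercy's patients skew toward critical, which has a lower base rate.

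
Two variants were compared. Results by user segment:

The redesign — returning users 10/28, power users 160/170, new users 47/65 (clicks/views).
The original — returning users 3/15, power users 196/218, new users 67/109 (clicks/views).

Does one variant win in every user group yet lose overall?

Returning users: the redesign 10/28 = 35.7%, the original 3/15 = 20.0% → the redesign
Power users: the redesign 160/170 = 94.1%, the original 196/218 = 89.9% → the redesign
New users: the redesign 47/65 = 72.3%, the original 67/109 = 61.5% → the redesign
Overall: the redesign 217/263 = 82.5%, the original 266/342 = 77.8% → the redesign
The redesign wins overall and in every user group — no reversal.

No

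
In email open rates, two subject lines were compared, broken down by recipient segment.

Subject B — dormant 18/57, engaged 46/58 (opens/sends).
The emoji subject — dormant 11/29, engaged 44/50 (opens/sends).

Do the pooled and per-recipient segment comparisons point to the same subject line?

Yes

Dormant: Subject B 18/57 = 31.6%, the emoji subject 11/29 = 37.9% → the emoji subject
Engaged: Subject B 46/58 = 79.3%, the emoji subject 44/50 = 88.0% → the emoji subject
Overall: Subject B 64/115 = 55.7%, the emoji subject 55/79 = 69.6% → the emoji subject
The emoji subject wins overall and in every recipient group — no reversal.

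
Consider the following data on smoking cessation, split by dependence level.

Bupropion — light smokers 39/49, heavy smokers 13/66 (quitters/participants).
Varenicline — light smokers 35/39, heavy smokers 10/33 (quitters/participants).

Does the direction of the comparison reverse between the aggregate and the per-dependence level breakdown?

Light smokers: bupropion 39/49 = 79.6%, varenicline 35/39 = 89.7% → varenicline
Heavy smokers: bupropion 13/66 = 19.7%, varenicline 10/33 = 30.3% → varenicline
Overall: bupropion 52/115 = 45.2%, varenicline 45/72 = 62.5% → varenicline
Varenicline wins overall and in every dependence group — no reversal.

No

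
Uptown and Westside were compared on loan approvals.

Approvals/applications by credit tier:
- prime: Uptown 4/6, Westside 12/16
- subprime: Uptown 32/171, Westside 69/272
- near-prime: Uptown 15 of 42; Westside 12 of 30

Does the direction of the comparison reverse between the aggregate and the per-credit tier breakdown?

No

Prime: Uptown 4/6 = 66.7%, Westside 12/16 = 75.0% → Westside
Subprime: Uptown 32/171 = 18.7%, Westside 69/272 = 25.4% → Westside
Near-prime: Uptown 15/42 = 35.7%, Westside 12/30 = 40.0% → Westside
Overall: Uptown 51/219 = 23.3%, Westside 93/318 = 29.2% → Westside
Westside wins overall and in every credit group — no reversal.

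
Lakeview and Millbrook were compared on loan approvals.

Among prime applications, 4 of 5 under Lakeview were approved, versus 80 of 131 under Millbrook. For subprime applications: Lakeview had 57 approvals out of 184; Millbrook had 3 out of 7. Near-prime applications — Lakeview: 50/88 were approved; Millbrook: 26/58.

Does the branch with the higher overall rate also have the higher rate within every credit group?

Prime: Lakeview 4/5 = 80.0%, Millbrook 80/131 = 61.1% → Lakeview
Subprime: Lakeview 57/184 = 31.0%, Millbrook 3/7 = 42.9% → Millbrook
Near-prime: Lakeview 50/88 = 56.8%, Millbrook 26/58 = 44.8% → Lakeview
Overall: Lakeview 111/277 = 40.1%, Millbrook 109/196 = 55.6% → Millbrook
Neither sweeps: Lakeview wins 2 of 3 groups, Millbrook wins 1. Millbrook wins overall but not every group — no Simpson reversal.

No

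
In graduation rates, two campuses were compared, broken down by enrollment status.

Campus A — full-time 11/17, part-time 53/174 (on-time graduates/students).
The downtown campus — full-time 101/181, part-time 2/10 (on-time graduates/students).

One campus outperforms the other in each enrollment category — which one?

Full-time: Campus A 11/17 = 64.7%, the downtown campus 101/181 = 55.8% → Campus A
Part-time: Campus A 53/174 = 30.5%, the downtown campus 2/10 = 20.0% → Campus A
Campus A has the higher rate in both groups.

Campus A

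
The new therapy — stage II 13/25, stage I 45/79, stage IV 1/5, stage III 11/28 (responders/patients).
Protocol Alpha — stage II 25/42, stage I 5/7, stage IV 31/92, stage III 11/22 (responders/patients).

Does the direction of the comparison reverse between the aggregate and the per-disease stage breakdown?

Stage II: the new therapy 13/25 = 52.0%, Protocol Alpha 25/42 = 59.5% → Protocol Alpha
Stage I: the new therapy 45/79 = 57.0%, Protocol Alpha 5/7 = 71.4% → Protocol Alpha
Stage IV: the new therapy 1/5 = 20.0%, Protocol Alpha 31/92 = 33.7% → Protocol Alpha
Stage III: the new therapy 11/28 = 39.3%, Protocol Alpha 11/22 = 50.0% → Protocol Alpha
Overall: the new therapy 70/137 = 51.1%, Protocol Alpha 72/163 = 44.2% → the new therapy
Protocol Alpha wins each disease group but the new therapy wins overall — the comparison reverses. Protocol Alpha's patients skew toward stage IV, which has a lower base rate.

Yes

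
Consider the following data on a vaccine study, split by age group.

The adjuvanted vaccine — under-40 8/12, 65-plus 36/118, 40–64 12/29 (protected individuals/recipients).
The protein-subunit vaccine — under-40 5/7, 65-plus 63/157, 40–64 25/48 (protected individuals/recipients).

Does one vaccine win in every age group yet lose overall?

Under-40: the adjuvanted vaccine 8/12 = 66.7%, the protein-subunit vaccine 5/7 = 71.4% → the protein-subunit vaccine
65-plus: the adjuvanted vaccine 36/118 = 30.5%, the protein-subunit vaccine 63/157 = 40.1% → the protein-subunit vaccine
40–64: the adjuvanted vaccine 12/29 = 41.4%, the protein-subunit vaccine 25/48 = 52.1% → the protein-subunit vaccine
Overall: the adjuvanted vaccine 56/159 = 35.2%, the protein-subunit vaccine 93/212 = 43.9% → the protein-subunit vaccine
The protein-subunit vaccine wins overall and in every age group — no reversal.

No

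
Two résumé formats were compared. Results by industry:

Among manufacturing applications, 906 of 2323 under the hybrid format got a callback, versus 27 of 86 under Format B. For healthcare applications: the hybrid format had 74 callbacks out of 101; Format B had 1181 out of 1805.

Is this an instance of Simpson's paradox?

Yes

Manufacturing: the hybrid format 906/2323 = 39.0%, Format B 27/86 = 31.4% → the hybrid format
Healthcare: the hybrid format 74/101 = 73.3%, Format B 1181/1805 = 65.4% → the hybrid format
Overall: the hybrid format 980/2424 = 40.4%, Format B 1208/1891 = 63.9% → Format B
The hybrid format wins each industry group but Format B wins overall — the comparison reverses. The hybrid format's applications skew toward manufacturing, which has a lower base rate.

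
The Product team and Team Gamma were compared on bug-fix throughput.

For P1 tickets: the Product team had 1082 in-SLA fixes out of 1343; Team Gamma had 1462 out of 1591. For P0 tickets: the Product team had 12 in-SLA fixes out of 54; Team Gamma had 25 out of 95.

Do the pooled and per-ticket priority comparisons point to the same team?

Yes

P1: the Product team 1082/1343 = 80.6%, Team Gamma 1462/1591 = 91.9% → Team Gamma
P0: the Product team 12/54 = 22.2%, Team Gamma 25/95 = 26.3% → Team Gamma
Overall: the Product team 1094/1397 = 78.3%, Team Gamma 1487/1686 = 88.2% → Team Gamma
Team Gamma wins overall and in every ticket group — no reversal.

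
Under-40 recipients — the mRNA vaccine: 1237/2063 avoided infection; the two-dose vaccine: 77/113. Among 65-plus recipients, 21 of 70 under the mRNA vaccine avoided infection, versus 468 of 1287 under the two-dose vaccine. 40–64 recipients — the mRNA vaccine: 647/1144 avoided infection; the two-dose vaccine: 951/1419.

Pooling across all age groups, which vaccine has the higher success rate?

Under-40: the mRNA vaccine 1237/2063 = 60.0%, the two-dose vaccine 77/113 = 68.1% → the two-dose vaccine
65-plus: the mRNA vaccine 21/70 = 30.0%, the two-dose vaccine 468/1287 = 36.4% → the two-dose vaccine
40–64: the mRNA vaccine 647/1144 = 56.6%, the two-dose vaccine 951/1419 = 67.0% → the two-dose vaccine
Overall: the mRNA vaccine 1905/3277 = 58.1%, the two-dose vaccine 1496/2819 = 53.1% → the mRNA vaccine
(The two-dose vaccine wins every age group but the mRNA vaccine wins overall — the two-dose vaccine's recipients skew toward the low-rate 65-plus group.)

the mRNA vaccine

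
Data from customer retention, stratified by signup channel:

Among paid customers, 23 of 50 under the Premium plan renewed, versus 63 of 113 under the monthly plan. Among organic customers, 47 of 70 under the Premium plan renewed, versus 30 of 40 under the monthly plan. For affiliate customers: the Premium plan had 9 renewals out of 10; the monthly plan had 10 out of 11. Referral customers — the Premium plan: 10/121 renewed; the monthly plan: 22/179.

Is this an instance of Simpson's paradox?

Paid: the Premium plan 23/50 = 46.0%, the monthly plan 63/113 = 55.8% → the monthly plan
Organic: the Premium plan 47/70 = 67.1%, the monthly plan 30/40 = 75.0% → the monthly plan
Affiliate: the Premium plan 9/10 = 90.0%, the monthly plan 10/11 = 90.9% → the monthly plan
Referral: the Premium plan 10/121 = 8.3%, the monthly plan 22/179 = 12.3% → the monthly plan
Overall: the Premium plan 89/251 = 35.5%, the monthly plan 125/343 = 36.4% → the monthly plan
The monthly plan wins overall and in every signup group — no reversal.

No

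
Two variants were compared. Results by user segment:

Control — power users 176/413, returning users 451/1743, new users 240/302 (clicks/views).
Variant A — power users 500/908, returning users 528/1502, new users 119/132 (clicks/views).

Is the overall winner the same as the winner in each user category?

Power users: Control 176/413 = 42.6%, Variant A 500/908 = 55.1% → Variant A
Returning users: Control 451/1743 = 25.9%, Variant A 528/1502 = 35.2% → Variant A
New users: Control 240/302 = 79.5%, Variant A 119/132 = 90.2% → Variant A
Overall: Control 867/2458 = 35.3%, Variant A 1147/2542 = 45.1% → Variant A
Variant A wins overall and in every user group — no reversal.

Yes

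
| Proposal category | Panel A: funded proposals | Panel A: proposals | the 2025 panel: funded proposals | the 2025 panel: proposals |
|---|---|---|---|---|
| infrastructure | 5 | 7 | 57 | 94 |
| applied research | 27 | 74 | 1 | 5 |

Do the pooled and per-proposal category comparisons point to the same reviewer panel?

Infrastructure: Panel A 5/7 = 71.4%, the 2025 panel 57/94 = 60.6% → Panel A
Applied research: Panel A 27/74 = 36.5%, the 2025 panel 1/5 = 20.0% → Panel A
Overall: Panel A 32/81 = 39.5%, the 2025 panel 58/99 = 58.6% → the 2025 panel
Panel A wins each proposal group but the 2025 panel wins overall — the comparison reverses. Panel A's proposals skew toward applied research, which has a lower base rate.

No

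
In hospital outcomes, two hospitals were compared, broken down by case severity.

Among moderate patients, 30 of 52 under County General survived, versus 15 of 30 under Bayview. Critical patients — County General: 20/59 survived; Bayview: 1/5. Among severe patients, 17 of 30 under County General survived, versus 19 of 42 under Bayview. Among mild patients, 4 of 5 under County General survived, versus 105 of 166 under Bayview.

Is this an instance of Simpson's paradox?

Moderate: County General 30/52 = 57.7%, Bayview 15/30 = 50.0% → County General
Critical: County General 20/59 = 33.9%, Bayview 1/5 = 20.0% → County General
Severe: County General 17/30 = 56.7%, Bayview 19/42 = 45.2% → County General
Mild: County General 4/5 = 80.0%, Bayview 105/166 = 63.3% → County General
Overall: County General 71/146 = 48.6%, Bayview 140/243 = 57.6% → Bayview
County General wins each case group but Bayview wins overall — the comparison reverses. County General's patients skew toward critical, which has a lower base rate.

Yes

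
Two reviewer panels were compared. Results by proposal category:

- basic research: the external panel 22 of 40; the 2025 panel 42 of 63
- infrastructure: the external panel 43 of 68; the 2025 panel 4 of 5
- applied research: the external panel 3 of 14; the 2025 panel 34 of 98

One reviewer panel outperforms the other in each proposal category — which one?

Basic research: the external panel 22/40 = 55.0%, the 2025 panel 42/63 = 66.7% → the 2025 panel
Infrastructure: the external panel 43/68 = 63.2%, the 2025 panel 4/5 = 80.0% → the 2025 panel
Applied research: the external panel 3/14 = 21.4%, the 2025 panel 34/98 = 34.7% → the 2025 panel
The 2025 panel has the higher rate in all 3 groups.

the 2025 panel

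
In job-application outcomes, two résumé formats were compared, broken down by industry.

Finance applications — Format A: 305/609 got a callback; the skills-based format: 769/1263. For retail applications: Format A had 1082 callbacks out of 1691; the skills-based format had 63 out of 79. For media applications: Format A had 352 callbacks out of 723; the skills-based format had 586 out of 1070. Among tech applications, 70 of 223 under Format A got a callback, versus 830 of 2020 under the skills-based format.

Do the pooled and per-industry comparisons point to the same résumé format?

No

Finance: Format A 305/609 = 50.1%, the skills-based format 769/1263 = 60.9% → the skills-based format
Retail: Format A 1082/1691 = 64.0%, the skills-based format 63/79 = 79.7% → the skills-based format
Media: Format A 352/723 = 48.7%, the skills-based format 586/1070 = 54.8% → the skills-based format
Tech: Format A 70/223 = 31.4%, the skills-based format 830/2020 = 41.1% → the skills-based format
Overall: Format A 1809/3246 = 55.7%, the skills-based format 2248/4432 = 50.7% → Format A
The skills-based format wins each industry group but Format A wins overall — the comparison reverses. The skills-based format's applications skew toward tech, which has a lower base rate.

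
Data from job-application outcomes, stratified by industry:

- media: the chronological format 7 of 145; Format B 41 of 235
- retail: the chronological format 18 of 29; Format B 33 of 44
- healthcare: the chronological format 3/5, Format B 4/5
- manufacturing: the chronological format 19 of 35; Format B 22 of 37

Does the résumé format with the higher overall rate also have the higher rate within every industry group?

Yes

Media: the chronological format 7/145 = 4.8%, Format B 41/235 = 17.4% → Format B
Retail: the chronological format 18/29 = 62.1%, Format B 33/44 = 75.0% → Format B
Healthcare: the chronological format 3/5 = 60.0%, Format B 4/5 = 80.0% → Format B
Manufacturing: the chronological format 19/35 = 54.3%, Format B 22/37 = 59.5% → Format B
Overall: the chronological format 47/214 = 22.0%, Format B 100/321 = 31.2% → Format B
Format B wins overall and in every industry group — no reversal.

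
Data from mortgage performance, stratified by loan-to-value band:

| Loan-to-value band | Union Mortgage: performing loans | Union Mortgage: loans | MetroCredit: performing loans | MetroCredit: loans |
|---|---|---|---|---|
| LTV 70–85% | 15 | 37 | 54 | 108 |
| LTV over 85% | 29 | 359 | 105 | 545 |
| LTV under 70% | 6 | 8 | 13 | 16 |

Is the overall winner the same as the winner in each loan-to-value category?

LTV 70–85%: Union Mortgage 15/37 = 40.5%, MetroCredit 54/108 = 50.0% → MetroCredit
LTV over 85%: Union Mortgage 29/359 = 8.1%, MetroCredit 105/545 = 19.3% → MetroCredit
LTV under 70%: Union Mortgage 6/8 = 75.0%, MetroCredit 13/16 = 81.2% → MetroCredit
Overall: Union Mortgage 50/404 = 12.4%, MetroCredit 172/669 = 25.7% → MetroCredit
MetroCredit wins overall and in every loan-to-value group — no reversal.

Yes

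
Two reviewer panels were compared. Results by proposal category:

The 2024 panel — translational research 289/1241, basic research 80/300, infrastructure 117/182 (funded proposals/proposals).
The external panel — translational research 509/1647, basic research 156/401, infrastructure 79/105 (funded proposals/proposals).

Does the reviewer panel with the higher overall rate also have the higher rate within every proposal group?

Yes

Translational research: the 2024 panel 289/1241 = 23.3%, the external panel 509/1647 = 30.9% → the external panel
Basic research: the 2024 panel 80/300 = 26.7%, the external panel 156/401 = 38.9% → the external panel
Infrastructure: the 2024 panel 117/182 = 64.3%, the external panel 79/105 = 75.2% → the external panel
Overall: the 2024 panel 486/1723 = 28.2%, the external panel 744/2153 = 34.6% → the external panel
The external panel wins overall and in every proposal group — no reversal.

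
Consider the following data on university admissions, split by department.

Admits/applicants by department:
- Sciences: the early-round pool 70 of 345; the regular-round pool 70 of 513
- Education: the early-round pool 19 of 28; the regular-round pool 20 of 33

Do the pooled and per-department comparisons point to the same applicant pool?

Sciences: the early-round pool 70/345 = 20.3%, the regular-round pool 70/513 = 13.6% → the early-round pool
Education: the early-round pool 19/28 = 67.9%, the regular-round pool 20/33 = 60.6% → the early-round pool
Overall: the early-round pool 89/373 = 23.9%, the regular-round pool 90/546 = 16.5% → the early-round pool
The early-round pool wins overall and in every department group — no reversal.

Yes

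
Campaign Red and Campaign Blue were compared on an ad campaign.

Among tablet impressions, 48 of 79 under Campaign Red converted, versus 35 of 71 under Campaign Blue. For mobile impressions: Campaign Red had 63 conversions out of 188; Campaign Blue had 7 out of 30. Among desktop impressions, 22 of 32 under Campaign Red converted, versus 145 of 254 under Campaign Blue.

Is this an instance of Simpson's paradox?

Yes

Tablet: Campaign Red 48/79 = 60.8%, Campaign Blue 35/71 = 49.3% → Campaign Red
Mobile: Campaign Red 63/188 = 33.5%, Campaign Blue 7/30 = 23.3% → Campaign Red
Desktop: Campaign Red 22/32 = 68.8%, Campaign Blue 145/254 = 57.1% → Campaign Red
Overall: Campaign Red 133/299 = 44.5%, Campaign Blue 187/355 = 52.7% → Campaign Blue
Campaign Red wins each device group but Campaign Blue wins overall — the comparison reverses. Campaign Red's impressions skew toward mobile, which has a lower base rate.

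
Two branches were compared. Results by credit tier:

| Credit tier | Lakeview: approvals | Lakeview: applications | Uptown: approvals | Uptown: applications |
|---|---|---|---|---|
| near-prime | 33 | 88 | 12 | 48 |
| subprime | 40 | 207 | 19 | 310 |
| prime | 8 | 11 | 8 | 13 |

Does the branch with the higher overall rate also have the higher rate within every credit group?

Yes

Near-prime: Lakeview 33/88 = 37.5%, Uptown 12/48 = 25.0% → Lakeview
Subprime: Lakeview 40/207 = 19.3%, Uptown 19/310 = 6.1% → Lakeview
Prime: Lakeview 8/11 = 72.7%, Uptown 8/13 = 61.5% → Lakeview
Overall: Lakeview 81/306 = 26.5%, Uptown 39/371 = 10.5% → Lakeview
Lakeview wins overall and in every credit group — no reversal.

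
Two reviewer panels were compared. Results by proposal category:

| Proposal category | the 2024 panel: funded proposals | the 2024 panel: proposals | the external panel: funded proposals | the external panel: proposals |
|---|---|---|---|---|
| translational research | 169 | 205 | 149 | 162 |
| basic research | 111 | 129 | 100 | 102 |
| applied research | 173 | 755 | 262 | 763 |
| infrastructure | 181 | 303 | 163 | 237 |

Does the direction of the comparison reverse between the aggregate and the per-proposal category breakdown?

Translational research: the 2024 panel 169/205 = 82.4%, the external panel 149/162 = 92.0% → the external panel
Basic research: the 2024 panel 111/129 = 86.0%, the external panel 100/102 = 98.0% → the external panel
Applied research: the 2024 panel 173/755 = 22.9%, the external panel 262/763 = 34.3% → the external panel
Infrastructure: the 2024 panel 181/303 = 59.7%, the external panel 163/237 = 68.8% → the external panel
Overall: the 2024 panel 634/1392 = 45.5%, the external panel 674/1264 = 53.3% → the external panel
The external panel wins overall and in every proposal group — no reversal.

No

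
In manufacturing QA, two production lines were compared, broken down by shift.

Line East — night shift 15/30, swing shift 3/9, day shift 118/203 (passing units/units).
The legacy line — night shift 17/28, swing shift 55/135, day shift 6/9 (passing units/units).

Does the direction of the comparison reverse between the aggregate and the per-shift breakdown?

Yes

Night shift: Line East 15/30 = 50.0%, the legacy line 17/28 = 60.7% → the legacy line
Swing shift: Line East 3/9 = 33.3%, the legacy line 55/135 = 40.7% → the legacy line
Day shift: Line East 118/203 = 58.1%, the legacy line 6/9 = 66.7% → the legacy line
Overall: Line East 136/242 = 56.2%, the legacy line 78/172 = 45.3% → Line East
The legacy line wins each shift group but Line East wins overall — the comparison reverses. The legacy line's units skew toward swing shift, which has a lower base rate.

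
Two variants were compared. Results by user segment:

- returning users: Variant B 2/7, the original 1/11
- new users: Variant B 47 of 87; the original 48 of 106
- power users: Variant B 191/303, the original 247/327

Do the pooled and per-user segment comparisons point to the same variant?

Returning users: Variant B 2/7 = 28.6%, the original 1/11 = 9.1% → Variant B
New users: Variant B 47/87 = 54.0%, the original 48/106 = 45.3% → Variant B
Power users: Variant B 191/303 = 63.0%, the original 247/327 = 75.5% → the original
Overall: Variant B 240/397 = 60.5%, the original 296/444 = 66.7% → the original
Neither sweeps: Variant B wins 2 of 3 groups, the original wins 1. The original wins overall but not every group — no Simpson reversal.

No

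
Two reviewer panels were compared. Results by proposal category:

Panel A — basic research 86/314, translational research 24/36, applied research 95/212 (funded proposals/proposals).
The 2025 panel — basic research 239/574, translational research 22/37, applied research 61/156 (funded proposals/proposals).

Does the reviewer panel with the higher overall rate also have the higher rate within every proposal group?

Basic research: Panel A 86/314 = 27.4%, the 2025 panel 239/574 = 41.6% → the 2025 panel
Translational research: Panel A 24/36 = 66.7%, the 2025 panel 22/37 = 59.5% → Panel A
Applied research: Panel A 95/212 = 44.8%, the 2025 panel 61/156 = 39.1% → Panel A
Overall: Panel A 205/562 = 36.5%, the 2025 panel 322/767 = 42.0% → the 2025 panel
Neither sweeps: Panel A wins 2 of 3 groups, the 2025 panel wins 1. The 2025 panel wins overall but not every group — no Simpson reversal.

No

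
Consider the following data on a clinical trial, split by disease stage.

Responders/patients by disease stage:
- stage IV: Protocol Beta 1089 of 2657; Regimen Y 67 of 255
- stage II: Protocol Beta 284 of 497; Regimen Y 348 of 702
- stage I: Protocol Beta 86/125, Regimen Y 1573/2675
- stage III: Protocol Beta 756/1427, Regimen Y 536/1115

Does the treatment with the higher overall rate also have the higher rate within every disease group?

Stage IV: Protocol Beta 1089/2657 = 41.0%, Regimen Y 67/255 = 26.3% → Protocol Beta
Stage II: Protocol Beta 284/497 = 57.1%, Regimen Y 348/702 = 49.6% → Protocol Beta
Stage I: Protocol Beta 86/125 = 68.8%, Regimen Y 1573/2675 = 58.8% → Protocol Beta
Stage III: Protocol Beta 756/1427 = 53.0%, Regimen Y 536/1115 = 48.1% → Protocol Beta
Overall: Protocol Beta 2215/4706 = 47.1%, Regimen Y 2524/4747 = 53.2% → Regimen Y
Protocol Beta wins each disease group but Regimen Y wins overall — the comparison reverses. Protocol Beta's patients skew toward stage IV, which has a lower base rate.

No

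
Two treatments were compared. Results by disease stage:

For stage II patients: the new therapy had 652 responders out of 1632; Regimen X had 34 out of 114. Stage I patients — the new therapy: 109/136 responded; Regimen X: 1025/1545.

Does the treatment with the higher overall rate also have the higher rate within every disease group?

No

Stage II: the new therapy 652/1632 = 40.0%, Regimen X 34/114 = 29.8% → the new therapy
Stage I: the new therapy 109/136 = 80.1%, Regimen X 1025/1545 = 66.3% → the new therapy
Overall: the new therapy 761/1768 = 43.0%, Regimen X 1059/1659 = 63.8% → Regimen X
The new therapy wins each disease group but Regimen X wins overall — the comparison reverses. The new therapy's patients skew toward stage II, which has a lower base rate.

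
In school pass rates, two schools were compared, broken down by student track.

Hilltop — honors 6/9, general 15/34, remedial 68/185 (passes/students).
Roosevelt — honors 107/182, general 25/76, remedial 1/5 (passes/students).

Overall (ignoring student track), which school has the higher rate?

Honors: Hilltop 6/9 = 66.7%, Roosevelt 107/182 = 58.8% → Hilltop
General: Hilltop 15/34 = 44.1%, Roosevelt 25/76 = 32.9% → Hilltop
Remedial: Hilltop 68/185 = 36.8%, Roosevelt 1/5 = 20.0% → Hilltop
Overall: Hilltop 89/228 = 39.0%, Roosevelt 133/263 = 50.6% → Roosevelt
(Hilltop wins every student group but Roosevelt wins overall — Hilltop's students skew toward the low-rate remedial group.)

Roosevelt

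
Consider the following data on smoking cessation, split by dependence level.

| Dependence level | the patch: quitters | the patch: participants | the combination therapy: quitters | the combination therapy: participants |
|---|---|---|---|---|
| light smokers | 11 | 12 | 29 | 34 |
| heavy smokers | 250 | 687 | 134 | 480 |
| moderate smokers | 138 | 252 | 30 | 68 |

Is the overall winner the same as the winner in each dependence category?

Yes

Light smokers: the patch 11/12 = 91.7%, the combination therapy 29/34 = 85.3% → the patch
Heavy smokers: the patch 250/687 = 36.4%, the combination therapy 134/480 = 27.9% → the patch
Moderate smokers: the patch 138/252 = 54.8%, the combination therapy 30/68 = 44.1% → the patch
Overall: the patch 399/951 = 42.0%, the combination therapy 193/582 = 33.2% → the patch
The patch wins overall and in every dependence group — no reversal.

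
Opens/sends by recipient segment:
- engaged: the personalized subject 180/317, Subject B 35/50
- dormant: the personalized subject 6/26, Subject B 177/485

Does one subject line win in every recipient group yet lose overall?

Engaged: the personalized subject 180/317 = 56.8%, Subject B 35/50 = 70.0% → Subject B
Dormant: the personalized subject 6/26 = 23.1%, Subject B 177/485 = 36.5% → Subject B
Overall: the personalized subject 186/343 = 54.2%, Subject B 212/535 = 39.6% → the personalized subject
Subject B wins each recipient group but the personalized subject wins overall — the comparison reverses. Subject B's sends skew toward dormant, which has a lower base rate.

Yes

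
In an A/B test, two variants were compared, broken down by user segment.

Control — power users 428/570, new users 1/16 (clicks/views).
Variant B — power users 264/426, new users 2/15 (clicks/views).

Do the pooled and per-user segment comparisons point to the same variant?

Power users: Control 428/570 = 75.1%, Variant B 264/426 = 62.0% → Control
New users: Control 1/16 = 6.2%, Variant B 2/15 = 13.3% → Variant B
Overall: Control 429/586 = 73.2%, Variant B 266/441 = 60.3% → Control
Neither sweeps: Control wins 1 of 2 groups, Variant B wins 1. Control wins overall but not every group — no Simpson reversal.

No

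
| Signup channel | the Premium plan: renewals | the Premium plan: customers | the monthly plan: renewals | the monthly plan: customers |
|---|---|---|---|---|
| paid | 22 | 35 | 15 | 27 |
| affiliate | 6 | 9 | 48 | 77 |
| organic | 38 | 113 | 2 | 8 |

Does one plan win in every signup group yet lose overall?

Paid: the Premium plan 22/35 = 62.9%, the monthly plan 15/27 = 55.6% → the Premium plan
Affiliate: the Premium plan 6/9 = 66.7%, the monthly plan 48/77 = 62.3% → the Premium plan
Organic: the Premium plan 38/113 = 33.6%, the monthly plan 2/8 = 25.0% → the Premium plan
Overall: the Premium plan 66/157 = 42.0%, the monthly plan 65/112 = 58.0% → the monthly plan
The Premium plan wins each signup group but the monthly plan wins overall — the comparison reverses. The Premium plan's customers skew toward organic, which has a lower base rate.

Yes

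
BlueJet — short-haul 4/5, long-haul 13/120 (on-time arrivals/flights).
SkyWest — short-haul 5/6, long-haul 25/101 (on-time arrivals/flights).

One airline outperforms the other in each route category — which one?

SkyWest

Short-haul: BlueJet 4/5 = 80.0%, SkyWest 5/6 = 83.3% → SkyWest
Long-haul: BlueJet 13/120 = 10.8%, SkyWest 25/101 = 24.8% → SkyWest
SkyWest has the higher rate in both groups.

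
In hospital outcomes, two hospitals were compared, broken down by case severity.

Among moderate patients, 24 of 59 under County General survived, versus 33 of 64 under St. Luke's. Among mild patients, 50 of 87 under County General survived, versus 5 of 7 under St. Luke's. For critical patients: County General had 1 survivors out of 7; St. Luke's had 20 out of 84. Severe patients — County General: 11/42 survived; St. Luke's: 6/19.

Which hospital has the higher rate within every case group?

St. Luke's

Moderate: County General 24/59 = 40.7%, St. Luke's 33/64 = 51.6% → St. Luke's
Mild: County General 50/87 = 57.5%, St. Luke's 5/7 = 71.4% → St. Luke's
Critical: County General 1/7 = 14.3%, St. Luke's 20/84 = 23.8% → St. Luke's
Severe: County General 11/42 = 26.2%, St. Luke's 6/19 = 31.6% → St. Luke's
St. Luke's has the higher rate in all 4 groups.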